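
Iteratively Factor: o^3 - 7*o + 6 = (o - 2)*(o^2 + 2*o - 3) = (o - 2)*(o - 1)*(o + 3)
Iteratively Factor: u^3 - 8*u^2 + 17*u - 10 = (u - 1)*(u^2 - 7*u + 10) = (u - 5)*(u - 1)*(u - 2)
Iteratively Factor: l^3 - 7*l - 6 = (l + 2)*(l^2 - 2*l - 3) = (l + 1)*(l + 2)*(l - 3)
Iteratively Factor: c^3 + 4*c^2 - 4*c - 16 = (c + 4)*(c^2 - 4) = (c + 2)*(c + 4)*(c - 2)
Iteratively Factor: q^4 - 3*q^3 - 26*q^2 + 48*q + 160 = (q - 5)*(q^3 + 2*q^2 - 16*q - 32) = (q - 5)*(q - 4)*(q^2 + 6*q + 8) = (q - 5)*(q - 4)*(q + 4)*(q + 2)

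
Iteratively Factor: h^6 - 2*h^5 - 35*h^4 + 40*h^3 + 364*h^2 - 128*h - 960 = (h + 2)*(h^5 - 4*h^4 - 27*h^3 + 94*h^2 + 176*h - 480) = (h - 5)*(h + 2)*(h^4 + h^3 - 22*h^2 - 16*h + 96) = (h - 5)*(h - 4)*(h + 2)*(h^3 + 5*h^2 - 2*h - 24) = (h - 5)*(h - 4)*(h + 2)*(h + 4)*(h^2 + h - 6) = (h - 5)*(h - 4)*(h - 2)*(h + 2)*(h + 4)*(h + 3)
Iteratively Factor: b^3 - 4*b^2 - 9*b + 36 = (b + 3)*(b^2 - 7*b + 12) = (b - 3)*(b + 3)*(b - 4)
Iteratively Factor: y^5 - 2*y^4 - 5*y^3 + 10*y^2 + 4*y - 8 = (y + 2)*(y^4 - 4*y^3 + 3*y^2 + 4*y - 4) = (y - 2)*(y + 2)*(y^3 - 2*y^2 - y + 2) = (y - 2)*(y + 1)*(y + 2)*(y^2 - 3*y + 2) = (y - 2)*(y - 1)*(y + 1)*(y + 2)*(y - 2)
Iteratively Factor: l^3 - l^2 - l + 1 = (l + 1)*(l^2 - 2*l + 1) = (l - 1)*(l + 1)*(l - 1)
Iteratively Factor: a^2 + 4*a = (a)*(a + 4)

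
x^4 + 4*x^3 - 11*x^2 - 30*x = x*(x - 3)*(x + 2)*(x + 5)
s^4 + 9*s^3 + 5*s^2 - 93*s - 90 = (s - 3)*(s + 1)*(s + 5)*(s + 6)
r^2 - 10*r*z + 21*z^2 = (r - 7*z)*(r - 3*z)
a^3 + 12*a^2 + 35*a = a*(a + 5)*(a + 7)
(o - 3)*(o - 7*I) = o^2 - 3*o - 7*I*o + 21*I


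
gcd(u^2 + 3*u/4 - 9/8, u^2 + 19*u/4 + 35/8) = 1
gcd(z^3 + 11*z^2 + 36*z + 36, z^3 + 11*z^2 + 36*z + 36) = z^3 + 11*z^2 + 36*z + 36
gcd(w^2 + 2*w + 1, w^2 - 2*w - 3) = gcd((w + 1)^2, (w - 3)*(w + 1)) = w + 1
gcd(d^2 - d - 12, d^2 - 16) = d - 4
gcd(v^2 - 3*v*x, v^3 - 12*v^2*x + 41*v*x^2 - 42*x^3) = -v + 3*x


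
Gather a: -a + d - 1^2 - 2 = -a + d - 3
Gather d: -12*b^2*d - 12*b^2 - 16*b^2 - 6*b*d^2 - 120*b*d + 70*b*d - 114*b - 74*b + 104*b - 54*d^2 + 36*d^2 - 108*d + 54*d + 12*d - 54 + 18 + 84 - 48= -28*b^2 - 84*b + d^2*(-6*b - 18) + d*(-12*b^2 - 50*b - 42)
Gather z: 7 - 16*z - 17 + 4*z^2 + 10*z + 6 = 4*z^2 - 6*z - 4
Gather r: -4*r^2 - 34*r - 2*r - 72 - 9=-4*r^2 - 36*r - 81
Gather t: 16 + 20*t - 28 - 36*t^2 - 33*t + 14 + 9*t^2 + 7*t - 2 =-27*t^2 - 6*t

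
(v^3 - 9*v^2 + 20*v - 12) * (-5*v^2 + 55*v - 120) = -5*v^5 + 100*v^4 - 715*v^3 + 2240*v^2 - 3060*v + 1440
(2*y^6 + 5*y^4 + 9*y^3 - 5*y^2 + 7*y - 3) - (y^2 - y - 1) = 2*y^6 + 5*y^4 + 9*y^3 - 6*y^2 + 8*y - 2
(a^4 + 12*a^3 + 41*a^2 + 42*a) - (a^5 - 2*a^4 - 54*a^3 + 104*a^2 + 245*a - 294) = -a^5 + 3*a^4 + 66*a^3 - 63*a^2 - 203*a + 294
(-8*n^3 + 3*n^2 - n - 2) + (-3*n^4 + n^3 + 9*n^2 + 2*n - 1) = -3*n^4 - 7*n^3 + 12*n^2 + n - 3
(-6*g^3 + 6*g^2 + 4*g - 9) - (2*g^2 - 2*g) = -6*g^3 + 4*g^2 + 6*g - 9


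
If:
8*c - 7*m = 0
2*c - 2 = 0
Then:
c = 1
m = 8/7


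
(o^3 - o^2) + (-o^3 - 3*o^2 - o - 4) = -4*o^2 - o - 4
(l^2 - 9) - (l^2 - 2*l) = 2*l - 9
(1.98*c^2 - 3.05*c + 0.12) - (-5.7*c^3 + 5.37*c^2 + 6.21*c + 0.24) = 5.7*c^3 - 3.39*c^2 - 9.26*c - 0.12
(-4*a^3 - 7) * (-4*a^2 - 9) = 16*a^5 + 36*a^3 + 28*a^2 + 63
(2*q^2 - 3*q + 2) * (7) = 14*q^2 - 21*q + 14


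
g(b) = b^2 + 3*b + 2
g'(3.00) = 9.00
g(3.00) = 20.00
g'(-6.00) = -9.00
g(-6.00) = 20.00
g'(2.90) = 8.80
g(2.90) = 19.11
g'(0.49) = 3.98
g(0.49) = 3.71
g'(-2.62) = -2.24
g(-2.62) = 1.00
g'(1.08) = 5.16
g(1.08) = 6.41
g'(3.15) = 9.30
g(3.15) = 21.37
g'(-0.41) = 2.18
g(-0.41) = 0.94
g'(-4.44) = -5.88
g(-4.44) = 8.39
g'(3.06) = 9.12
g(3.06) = 20.54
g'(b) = 2*b + 3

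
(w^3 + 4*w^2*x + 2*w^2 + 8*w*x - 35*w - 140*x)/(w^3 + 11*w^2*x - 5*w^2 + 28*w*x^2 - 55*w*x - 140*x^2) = (w + 7)/(w + 7*x)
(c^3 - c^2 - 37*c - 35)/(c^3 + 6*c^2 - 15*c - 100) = (c^2 - 6*c - 7)/(c^2 + c - 20)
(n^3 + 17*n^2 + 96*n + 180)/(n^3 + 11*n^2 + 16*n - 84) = (n^2 + 11*n + 30)/(n^2 + 5*n - 14)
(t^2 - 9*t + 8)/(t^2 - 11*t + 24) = (t - 1)/(t - 3)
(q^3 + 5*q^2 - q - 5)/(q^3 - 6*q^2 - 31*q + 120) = (q^2 - 1)/(q^2 - 11*q + 24)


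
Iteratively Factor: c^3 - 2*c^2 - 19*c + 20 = (c + 4)*(c^2 - 6*c + 5) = (c - 5)*(c + 4)*(c - 1)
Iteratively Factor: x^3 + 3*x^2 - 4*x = (x)*(x^2 + 3*x - 4) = x*(x - 1)*(x + 4)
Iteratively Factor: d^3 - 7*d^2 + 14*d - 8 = (d - 2)*(d^2 - 5*d + 4) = (d - 2)*(d - 1)*(d - 4)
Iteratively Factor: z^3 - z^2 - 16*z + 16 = (z - 4)*(z^2 + 3*z - 4) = (z - 4)*(z + 4)*(z - 1)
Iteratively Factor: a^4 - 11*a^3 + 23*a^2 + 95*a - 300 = (a + 3)*(a^3 - 14*a^2 + 65*a - 100) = (a - 4)*(a + 3)*(a^2 - 10*a + 25) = (a - 5)*(a - 4)*(a + 3)*(a - 5)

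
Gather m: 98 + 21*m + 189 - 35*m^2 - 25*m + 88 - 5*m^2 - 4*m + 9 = -40*m^2 - 8*m + 384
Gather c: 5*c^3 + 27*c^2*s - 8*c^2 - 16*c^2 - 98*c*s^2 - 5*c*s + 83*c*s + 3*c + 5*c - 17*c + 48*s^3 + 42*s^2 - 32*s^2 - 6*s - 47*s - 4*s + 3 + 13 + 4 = 5*c^3 + c^2*(27*s - 24) + c*(-98*s^2 + 78*s - 9) + 48*s^3 + 10*s^2 - 57*s + 20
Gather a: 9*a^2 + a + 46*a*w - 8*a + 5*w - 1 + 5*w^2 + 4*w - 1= 9*a^2 + a*(46*w - 7) + 5*w^2 + 9*w - 2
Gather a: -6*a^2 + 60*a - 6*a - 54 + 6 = -6*a^2 + 54*a - 48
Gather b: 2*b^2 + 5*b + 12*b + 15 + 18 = 2*b^2 + 17*b + 33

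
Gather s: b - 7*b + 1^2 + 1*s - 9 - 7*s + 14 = -6*b - 6*s + 6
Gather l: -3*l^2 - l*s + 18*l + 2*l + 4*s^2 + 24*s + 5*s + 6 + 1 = -3*l^2 + l*(20 - s) + 4*s^2 + 29*s + 7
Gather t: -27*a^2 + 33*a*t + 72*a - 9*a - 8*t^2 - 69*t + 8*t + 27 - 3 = -27*a^2 + 63*a - 8*t^2 + t*(33*a - 61) + 24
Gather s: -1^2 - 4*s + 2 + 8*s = 4*s + 1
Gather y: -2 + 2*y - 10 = 2*y - 12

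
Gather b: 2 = 2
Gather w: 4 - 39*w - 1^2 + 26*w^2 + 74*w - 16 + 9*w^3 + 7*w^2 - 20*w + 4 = 9*w^3 + 33*w^2 + 15*w - 9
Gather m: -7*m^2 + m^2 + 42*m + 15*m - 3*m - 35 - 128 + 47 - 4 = -6*m^2 + 54*m - 120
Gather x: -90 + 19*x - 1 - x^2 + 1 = -x^2 + 19*x - 90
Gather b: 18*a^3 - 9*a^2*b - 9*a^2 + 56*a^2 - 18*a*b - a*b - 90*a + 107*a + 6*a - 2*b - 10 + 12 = 18*a^3 + 47*a^2 + 23*a + b*(-9*a^2 - 19*a - 2) + 2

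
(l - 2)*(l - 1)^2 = l^3 - 4*l^2 + 5*l - 2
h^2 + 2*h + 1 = (h + 1)^2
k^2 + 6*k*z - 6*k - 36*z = (k - 6)*(k + 6*z)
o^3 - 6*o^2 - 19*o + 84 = (o - 7)*(o - 3)*(o + 4)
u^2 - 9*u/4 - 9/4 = (u - 3)*(u + 3/4)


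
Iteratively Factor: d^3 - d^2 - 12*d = (d)*(d^2 - d - 12) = d*(d - 4)*(d + 3)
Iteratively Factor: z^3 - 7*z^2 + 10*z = (z - 2)*(z^2 - 5*z) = (z - 5)*(z - 2)*(z)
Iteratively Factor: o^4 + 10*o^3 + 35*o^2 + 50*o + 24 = (o + 1)*(o^3 + 9*o^2 + 26*o + 24) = (o + 1)*(o + 3)*(o^2 + 6*o + 8) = (o + 1)*(o + 2)*(o + 3)*(o + 4)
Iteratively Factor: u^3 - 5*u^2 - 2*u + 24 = (u - 3)*(u^2 - 2*u - 8) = (u - 3)*(u + 2)*(u - 4)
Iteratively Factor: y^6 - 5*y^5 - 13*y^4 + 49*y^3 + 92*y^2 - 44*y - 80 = (y - 5)*(y^5 - 13*y^3 - 16*y^2 + 12*y + 16) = (y - 5)*(y + 2)*(y^4 - 2*y^3 - 9*y^2 + 2*y + 8) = (y - 5)*(y + 2)^2*(y^3 - 4*y^2 - y + 4) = (y - 5)*(y - 4)*(y + 2)^2*(y^2 - 1) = (y - 5)*(y - 4)*(y + 1)*(y + 2)^2*(y - 1)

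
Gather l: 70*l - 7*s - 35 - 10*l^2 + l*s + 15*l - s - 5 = -10*l^2 + l*(s + 85) - 8*s - 40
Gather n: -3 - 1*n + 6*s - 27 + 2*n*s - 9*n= n*(2*s - 10) + 6*s - 30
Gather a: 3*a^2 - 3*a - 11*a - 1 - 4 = 3*a^2 - 14*a - 5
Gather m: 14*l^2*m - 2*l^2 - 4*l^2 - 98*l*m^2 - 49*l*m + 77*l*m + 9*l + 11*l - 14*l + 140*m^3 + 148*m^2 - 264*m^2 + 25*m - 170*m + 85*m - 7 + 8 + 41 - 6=-6*l^2 + 6*l + 140*m^3 + m^2*(-98*l - 116) + m*(14*l^2 + 28*l - 60) + 36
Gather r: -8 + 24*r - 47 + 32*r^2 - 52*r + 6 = 32*r^2 - 28*r - 49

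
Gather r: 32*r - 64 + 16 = 32*r - 48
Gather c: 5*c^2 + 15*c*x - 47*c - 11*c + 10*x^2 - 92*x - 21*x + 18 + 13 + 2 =5*c^2 + c*(15*x - 58) + 10*x^2 - 113*x + 33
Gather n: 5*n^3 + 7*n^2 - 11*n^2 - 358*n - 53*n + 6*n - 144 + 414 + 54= 5*n^3 - 4*n^2 - 405*n + 324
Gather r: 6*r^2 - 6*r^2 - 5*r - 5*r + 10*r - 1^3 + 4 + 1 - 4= 0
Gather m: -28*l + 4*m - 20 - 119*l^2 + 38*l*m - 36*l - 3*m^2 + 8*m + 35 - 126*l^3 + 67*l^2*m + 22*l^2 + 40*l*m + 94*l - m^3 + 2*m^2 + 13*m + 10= -126*l^3 - 97*l^2 + 30*l - m^3 - m^2 + m*(67*l^2 + 78*l + 25) + 25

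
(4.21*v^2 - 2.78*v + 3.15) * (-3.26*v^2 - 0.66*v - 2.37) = -13.7246*v^4 + 6.2842*v^3 - 18.4119*v^2 + 4.5096*v - 7.4655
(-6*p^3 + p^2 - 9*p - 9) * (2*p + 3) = -12*p^4 - 16*p^3 - 15*p^2 - 45*p - 27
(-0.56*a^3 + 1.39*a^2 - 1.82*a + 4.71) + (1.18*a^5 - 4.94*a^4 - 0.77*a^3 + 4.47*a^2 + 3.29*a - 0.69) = 1.18*a^5 - 4.94*a^4 - 1.33*a^3 + 5.86*a^2 + 1.47*a + 4.02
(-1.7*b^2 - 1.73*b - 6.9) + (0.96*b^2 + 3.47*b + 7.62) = -0.74*b^2 + 1.74*b + 0.72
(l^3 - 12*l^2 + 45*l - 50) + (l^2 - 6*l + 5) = l^3 - 11*l^2 + 39*l - 45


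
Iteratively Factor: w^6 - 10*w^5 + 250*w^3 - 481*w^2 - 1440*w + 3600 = (w - 3)*(w^5 - 7*w^4 - 21*w^3 + 187*w^2 + 80*w - 1200) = (w - 5)*(w - 3)*(w^4 - 2*w^3 - 31*w^2 + 32*w + 240) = (w - 5)*(w - 3)*(w + 4)*(w^3 - 6*w^2 - 7*w + 60) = (w - 5)^2*(w - 3)*(w + 4)*(w^2 - w - 12) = (w - 5)^2*(w - 3)*(w + 3)*(w + 4)*(w - 4)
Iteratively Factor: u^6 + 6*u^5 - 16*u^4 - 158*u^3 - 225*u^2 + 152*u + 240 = (u + 4)*(u^5 + 2*u^4 - 24*u^3 - 62*u^2 + 23*u + 60) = (u + 4)^2*(u^4 - 2*u^3 - 16*u^2 + 2*u + 15) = (u + 1)*(u + 4)^2*(u^3 - 3*u^2 - 13*u + 15) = (u + 1)*(u + 3)*(u + 4)^2*(u^2 - 6*u + 5) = (u - 5)*(u + 1)*(u + 3)*(u + 4)^2*(u - 1)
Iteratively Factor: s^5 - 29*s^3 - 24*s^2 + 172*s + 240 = (s + 2)*(s^4 - 2*s^3 - 25*s^2 + 26*s + 120) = (s - 5)*(s + 2)*(s^3 + 3*s^2 - 10*s - 24) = (s - 5)*(s - 3)*(s + 2)*(s^2 + 6*s + 8) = (s - 5)*(s - 3)*(s + 2)*(s + 4)*(s + 2)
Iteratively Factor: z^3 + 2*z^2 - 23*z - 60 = (z - 5)*(z^2 + 7*z + 12) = (z - 5)*(z + 4)*(z + 3)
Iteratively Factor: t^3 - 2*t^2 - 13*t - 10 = (t + 1)*(t^2 - 3*t - 10) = (t + 1)*(t + 2)*(t - 5)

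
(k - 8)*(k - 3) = k^2 - 11*k + 24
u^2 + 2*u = u*(u + 2)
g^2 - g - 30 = (g - 6)*(g + 5)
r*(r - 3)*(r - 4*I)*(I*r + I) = I*r^4 + 4*r^3 - 2*I*r^3 - 8*r^2 - 3*I*r^2 - 12*r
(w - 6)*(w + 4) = w^2 - 2*w - 24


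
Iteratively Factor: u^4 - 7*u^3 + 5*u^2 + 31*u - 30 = (u - 5)*(u^3 - 2*u^2 - 5*u + 6) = (u - 5)*(u + 2)*(u^2 - 4*u + 3) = (u - 5)*(u - 3)*(u + 2)*(u - 1)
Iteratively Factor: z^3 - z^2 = (z)*(z^2 - z) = z*(z - 1)*(z)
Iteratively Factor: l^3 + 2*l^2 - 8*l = (l + 4)*(l^2 - 2*l) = l*(l + 4)*(l - 2)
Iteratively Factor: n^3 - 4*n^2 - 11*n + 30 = (n + 3)*(n^2 - 7*n + 10) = (n - 2)*(n + 3)*(n - 5)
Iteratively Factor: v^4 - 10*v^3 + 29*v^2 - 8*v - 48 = (v - 3)*(v^3 - 7*v^2 + 8*v + 16) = (v - 4)*(v - 3)*(v^2 - 3*v - 4) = (v - 4)*(v - 3)*(v + 1)*(v - 4)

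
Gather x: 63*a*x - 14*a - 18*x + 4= -14*a + x*(63*a - 18) + 4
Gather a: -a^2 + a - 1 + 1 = -a^2 + a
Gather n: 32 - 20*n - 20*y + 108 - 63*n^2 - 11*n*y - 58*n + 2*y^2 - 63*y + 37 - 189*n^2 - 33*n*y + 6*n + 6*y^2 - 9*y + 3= -252*n^2 + n*(-44*y - 72) + 8*y^2 - 92*y + 180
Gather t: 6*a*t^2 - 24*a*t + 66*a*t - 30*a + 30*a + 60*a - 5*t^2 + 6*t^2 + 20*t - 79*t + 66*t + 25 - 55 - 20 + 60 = 60*a + t^2*(6*a + 1) + t*(42*a + 7) + 10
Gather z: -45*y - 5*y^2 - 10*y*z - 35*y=-5*y^2 - 10*y*z - 80*y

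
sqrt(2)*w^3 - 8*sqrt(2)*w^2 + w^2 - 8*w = w*(w - 8)*(sqrt(2)*w + 1)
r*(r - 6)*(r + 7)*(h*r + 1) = h*r^4 + h*r^3 - 42*h*r^2 + r^3 + r^2 - 42*r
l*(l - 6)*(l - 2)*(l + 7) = l^4 - l^3 - 44*l^2 + 84*l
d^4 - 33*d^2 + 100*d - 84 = (d - 3)*(d - 2)^2*(d + 7)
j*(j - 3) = j^2 - 3*j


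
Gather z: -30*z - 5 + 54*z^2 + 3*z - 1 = 54*z^2 - 27*z - 6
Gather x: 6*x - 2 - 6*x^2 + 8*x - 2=-6*x^2 + 14*x - 4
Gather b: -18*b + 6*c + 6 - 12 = -18*b + 6*c - 6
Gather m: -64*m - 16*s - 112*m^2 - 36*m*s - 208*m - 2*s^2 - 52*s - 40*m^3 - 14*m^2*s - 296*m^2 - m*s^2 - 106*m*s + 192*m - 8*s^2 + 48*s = -40*m^3 + m^2*(-14*s - 408) + m*(-s^2 - 142*s - 80) - 10*s^2 - 20*s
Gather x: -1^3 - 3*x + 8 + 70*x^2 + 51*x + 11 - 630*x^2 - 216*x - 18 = -560*x^2 - 168*x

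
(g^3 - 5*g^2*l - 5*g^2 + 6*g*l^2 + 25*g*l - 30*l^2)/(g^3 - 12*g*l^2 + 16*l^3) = (g^2 - 3*g*l - 5*g + 15*l)/(g^2 + 2*g*l - 8*l^2)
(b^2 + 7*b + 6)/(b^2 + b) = (b + 6)/b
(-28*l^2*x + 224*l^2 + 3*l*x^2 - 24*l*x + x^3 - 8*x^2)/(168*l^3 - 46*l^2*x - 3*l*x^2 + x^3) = (x - 8)/(-6*l + x)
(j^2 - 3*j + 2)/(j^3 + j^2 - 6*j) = (j - 1)/(j*(j + 3))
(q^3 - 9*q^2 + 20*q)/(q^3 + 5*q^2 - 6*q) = (q^2 - 9*q + 20)/(q^2 + 5*q - 6)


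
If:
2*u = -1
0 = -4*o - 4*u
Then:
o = 1/2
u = -1/2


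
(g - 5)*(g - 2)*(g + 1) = g^3 - 6*g^2 + 3*g + 10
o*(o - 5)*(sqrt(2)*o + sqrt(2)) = sqrt(2)*o^3 - 4*sqrt(2)*o^2 - 5*sqrt(2)*o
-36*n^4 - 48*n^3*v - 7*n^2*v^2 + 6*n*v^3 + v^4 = (-3*n + v)*(n + v)*(2*n + v)*(6*n + v)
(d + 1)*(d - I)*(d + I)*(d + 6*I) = d^4 + d^3 + 6*I*d^3 + d^2 + 6*I*d^2 + d + 6*I*d + 6*I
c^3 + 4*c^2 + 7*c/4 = c*(c + 1/2)*(c + 7/2)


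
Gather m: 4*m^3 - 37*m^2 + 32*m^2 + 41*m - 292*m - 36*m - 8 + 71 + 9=4*m^3 - 5*m^2 - 287*m + 72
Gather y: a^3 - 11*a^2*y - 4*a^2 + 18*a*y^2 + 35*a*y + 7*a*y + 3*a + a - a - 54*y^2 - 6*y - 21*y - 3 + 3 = a^3 - 4*a^2 + 3*a + y^2*(18*a - 54) + y*(-11*a^2 + 42*a - 27)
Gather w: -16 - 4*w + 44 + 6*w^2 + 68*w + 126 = 6*w^2 + 64*w + 154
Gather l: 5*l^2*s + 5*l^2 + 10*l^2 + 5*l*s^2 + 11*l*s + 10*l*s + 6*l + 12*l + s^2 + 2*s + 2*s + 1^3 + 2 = l^2*(5*s + 15) + l*(5*s^2 + 21*s + 18) + s^2 + 4*s + 3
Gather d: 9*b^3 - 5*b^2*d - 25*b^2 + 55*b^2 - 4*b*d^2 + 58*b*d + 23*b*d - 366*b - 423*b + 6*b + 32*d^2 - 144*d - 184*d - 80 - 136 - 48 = 9*b^3 + 30*b^2 - 783*b + d^2*(32 - 4*b) + d*(-5*b^2 + 81*b - 328) - 264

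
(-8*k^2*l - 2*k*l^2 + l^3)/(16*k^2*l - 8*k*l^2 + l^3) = (-2*k - l)/(4*k - l)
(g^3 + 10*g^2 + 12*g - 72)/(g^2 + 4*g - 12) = g + 6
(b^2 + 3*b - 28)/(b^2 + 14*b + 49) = (b - 4)/(b + 7)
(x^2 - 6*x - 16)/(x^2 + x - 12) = (x^2 - 6*x - 16)/(x^2 + x - 12)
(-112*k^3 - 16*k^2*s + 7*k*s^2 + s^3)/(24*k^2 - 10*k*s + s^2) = (28*k^2 + 11*k*s + s^2)/(-6*k + s)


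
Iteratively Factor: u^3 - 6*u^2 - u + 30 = (u - 5)*(u^2 - u - 6) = (u - 5)*(u - 3)*(u + 2)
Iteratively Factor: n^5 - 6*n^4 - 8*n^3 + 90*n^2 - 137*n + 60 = (n - 3)*(n^4 - 3*n^3 - 17*n^2 + 39*n - 20) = (n - 5)*(n - 3)*(n^3 + 2*n^2 - 7*n + 4) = (n - 5)*(n - 3)*(n - 1)*(n^2 + 3*n - 4) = (n - 5)*(n - 3)*(n - 1)^2*(n + 4)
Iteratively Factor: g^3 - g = (g)*(g^2 - 1) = g*(g + 1)*(g - 1)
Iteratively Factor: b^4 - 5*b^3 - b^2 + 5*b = (b - 5)*(b^3 - b) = (b - 5)*(b + 1)*(b^2 - b) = b*(b - 5)*(b + 1)*(b - 1)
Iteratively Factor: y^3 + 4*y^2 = (y)*(y^2 + 4*y) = y^2*(y + 4)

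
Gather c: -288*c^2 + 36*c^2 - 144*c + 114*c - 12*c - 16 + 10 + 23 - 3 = -252*c^2 - 42*c + 14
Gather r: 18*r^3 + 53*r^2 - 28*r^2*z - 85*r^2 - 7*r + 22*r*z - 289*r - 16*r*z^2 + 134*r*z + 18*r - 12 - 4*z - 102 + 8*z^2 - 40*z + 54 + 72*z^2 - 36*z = 18*r^3 + r^2*(-28*z - 32) + r*(-16*z^2 + 156*z - 278) + 80*z^2 - 80*z - 60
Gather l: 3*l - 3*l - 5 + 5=0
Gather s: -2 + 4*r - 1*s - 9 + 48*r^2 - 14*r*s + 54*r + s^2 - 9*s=48*r^2 + 58*r + s^2 + s*(-14*r - 10) - 11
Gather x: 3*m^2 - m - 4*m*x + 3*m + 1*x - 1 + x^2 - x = 3*m^2 - 4*m*x + 2*m + x^2 - 1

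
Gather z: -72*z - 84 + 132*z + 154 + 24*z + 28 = 84*z + 98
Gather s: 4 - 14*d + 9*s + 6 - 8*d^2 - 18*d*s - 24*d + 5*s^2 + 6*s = -8*d^2 - 38*d + 5*s^2 + s*(15 - 18*d) + 10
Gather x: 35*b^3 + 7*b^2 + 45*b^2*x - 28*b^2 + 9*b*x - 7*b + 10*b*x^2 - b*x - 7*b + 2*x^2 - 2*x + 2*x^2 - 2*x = 35*b^3 - 21*b^2 - 14*b + x^2*(10*b + 4) + x*(45*b^2 + 8*b - 4)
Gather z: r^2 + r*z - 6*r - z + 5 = r^2 - 6*r + z*(r - 1) + 5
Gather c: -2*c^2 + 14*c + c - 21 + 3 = -2*c^2 + 15*c - 18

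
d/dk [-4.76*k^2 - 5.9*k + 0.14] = -9.52*k - 5.9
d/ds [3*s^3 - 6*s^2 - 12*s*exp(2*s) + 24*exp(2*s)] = 9*s^2 - 24*s*exp(2*s) - 12*s + 36*exp(2*s)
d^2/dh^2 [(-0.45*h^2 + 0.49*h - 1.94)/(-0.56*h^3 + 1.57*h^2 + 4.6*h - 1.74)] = (0.28224*h^6 - 0.921984*h^5 + 16.840656*h^4 - 44.86897*h^3 + 11.812128*h^2 + 64.690572*h + 87.581104)/(0.175616*h^9 - 1.477056*h^8 - 0.186647999999999*h^7 + 22.033019*h^6 - 7.645668*h^5 - 113.690262*h^4 - 16.851952*h^3 + 96.195204*h^2 - 41.78088*h + 5.268024)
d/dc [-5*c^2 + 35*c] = 35 - 10*c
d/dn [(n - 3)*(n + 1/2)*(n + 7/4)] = 3*n^2 - 3*n/2 - 47/8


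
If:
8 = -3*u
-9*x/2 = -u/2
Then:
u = -8/3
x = -8/27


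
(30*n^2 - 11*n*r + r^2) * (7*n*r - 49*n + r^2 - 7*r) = 210*n^3*r - 1470*n^3 - 47*n^2*r^2 + 329*n^2*r - 4*n*r^3 + 28*n*r^2 + r^4 - 7*r^3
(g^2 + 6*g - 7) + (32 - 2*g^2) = -g^2 + 6*g + 25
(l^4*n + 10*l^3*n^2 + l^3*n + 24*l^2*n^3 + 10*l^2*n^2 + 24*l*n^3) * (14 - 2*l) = -2*l^5*n - 20*l^4*n^2 + 12*l^4*n - 48*l^3*n^3 + 120*l^3*n^2 + 14*l^3*n + 288*l^2*n^3 + 140*l^2*n^2 + 336*l*n^3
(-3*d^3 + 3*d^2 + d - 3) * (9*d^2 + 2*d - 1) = -27*d^5 + 21*d^4 + 18*d^3 - 28*d^2 - 7*d + 3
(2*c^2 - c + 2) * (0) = 0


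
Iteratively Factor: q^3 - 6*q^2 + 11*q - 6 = (q - 1)*(q^2 - 5*q + 6) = (q - 3)*(q - 1)*(q - 2)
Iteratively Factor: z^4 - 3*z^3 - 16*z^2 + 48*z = (z)*(z^3 - 3*z^2 - 16*z + 48) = z*(z - 4)*(z^2 + z - 12) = z*(z - 4)*(z - 3)*(z + 4)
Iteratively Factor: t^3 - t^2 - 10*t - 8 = (t - 4)*(t^2 + 3*t + 2) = (t - 4)*(t + 1)*(t + 2)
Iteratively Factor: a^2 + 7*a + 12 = (a + 3)*(a + 4)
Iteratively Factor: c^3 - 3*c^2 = (c)*(c^2 - 3*c) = c*(c - 3)*(c)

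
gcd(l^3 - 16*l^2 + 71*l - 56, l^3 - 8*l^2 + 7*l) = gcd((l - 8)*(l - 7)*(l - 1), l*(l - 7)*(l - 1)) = l^2 - 8*l + 7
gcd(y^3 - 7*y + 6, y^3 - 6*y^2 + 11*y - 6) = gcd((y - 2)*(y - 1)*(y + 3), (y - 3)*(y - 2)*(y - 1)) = y^2 - 3*y + 2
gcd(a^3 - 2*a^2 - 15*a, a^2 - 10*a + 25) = a - 5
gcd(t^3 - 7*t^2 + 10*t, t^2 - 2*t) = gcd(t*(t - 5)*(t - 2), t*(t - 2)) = t^2 - 2*t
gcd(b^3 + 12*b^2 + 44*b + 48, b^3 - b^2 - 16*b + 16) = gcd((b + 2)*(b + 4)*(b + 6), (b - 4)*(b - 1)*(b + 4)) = b + 4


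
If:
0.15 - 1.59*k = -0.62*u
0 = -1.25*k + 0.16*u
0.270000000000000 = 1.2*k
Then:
No Solution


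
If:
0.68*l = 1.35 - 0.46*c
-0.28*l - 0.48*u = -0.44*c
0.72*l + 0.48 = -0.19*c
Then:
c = 6.43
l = -2.36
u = 7.27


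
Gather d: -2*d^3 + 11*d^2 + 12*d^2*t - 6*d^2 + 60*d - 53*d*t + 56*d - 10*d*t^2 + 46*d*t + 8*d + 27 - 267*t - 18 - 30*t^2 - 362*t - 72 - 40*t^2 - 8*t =-2*d^3 + d^2*(12*t + 5) + d*(-10*t^2 - 7*t + 124) - 70*t^2 - 637*t - 63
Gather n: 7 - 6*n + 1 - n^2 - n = -n^2 - 7*n + 8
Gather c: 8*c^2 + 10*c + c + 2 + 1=8*c^2 + 11*c + 3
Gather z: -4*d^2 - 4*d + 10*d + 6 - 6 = -4*d^2 + 6*d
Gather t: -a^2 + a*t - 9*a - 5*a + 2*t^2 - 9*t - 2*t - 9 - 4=-a^2 - 14*a + 2*t^2 + t*(a - 11) - 13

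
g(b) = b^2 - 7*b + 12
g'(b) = 2*b - 7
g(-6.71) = 103.99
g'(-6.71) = -20.42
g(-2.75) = 38.81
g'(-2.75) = -12.50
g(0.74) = 7.37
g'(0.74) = -5.52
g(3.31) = -0.21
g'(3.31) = -0.38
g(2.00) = 2.00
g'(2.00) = -3.00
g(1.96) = 2.12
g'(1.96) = -3.08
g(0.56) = 8.39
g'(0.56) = -5.88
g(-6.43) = 98.35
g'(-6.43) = -19.86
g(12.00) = 72.00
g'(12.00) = 17.00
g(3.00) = 0.00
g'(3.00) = -1.00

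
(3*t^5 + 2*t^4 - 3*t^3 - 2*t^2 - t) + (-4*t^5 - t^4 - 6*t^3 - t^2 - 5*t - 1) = -t^5 + t^4 - 9*t^3 - 3*t^2 - 6*t - 1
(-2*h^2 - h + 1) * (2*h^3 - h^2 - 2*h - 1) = -4*h^5 + 7*h^3 + 3*h^2 - h - 1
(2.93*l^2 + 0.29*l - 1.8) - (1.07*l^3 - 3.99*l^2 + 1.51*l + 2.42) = -1.07*l^3 + 6.92*l^2 - 1.22*l - 4.22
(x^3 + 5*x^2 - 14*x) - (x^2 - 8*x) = x^3 + 4*x^2 - 6*x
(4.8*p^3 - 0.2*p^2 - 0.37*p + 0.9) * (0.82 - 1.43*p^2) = -6.864*p^5 + 0.286*p^4 + 4.4651*p^3 - 1.451*p^2 - 0.3034*p + 0.738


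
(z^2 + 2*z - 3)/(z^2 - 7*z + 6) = (z + 3)/(z - 6)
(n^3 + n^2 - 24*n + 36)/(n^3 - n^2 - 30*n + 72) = (n - 2)/(n - 4)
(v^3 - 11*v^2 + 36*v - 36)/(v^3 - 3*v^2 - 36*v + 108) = (v - 2)/(v + 6)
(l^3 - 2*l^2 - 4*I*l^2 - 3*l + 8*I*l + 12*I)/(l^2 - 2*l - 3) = l - 4*I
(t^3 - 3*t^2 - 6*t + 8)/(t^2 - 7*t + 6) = (t^2 - 2*t - 8)/(t - 6)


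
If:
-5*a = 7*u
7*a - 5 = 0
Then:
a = 5/7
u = -25/49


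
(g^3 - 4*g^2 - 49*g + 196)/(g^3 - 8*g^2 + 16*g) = (g^2 - 49)/(g*(g - 4))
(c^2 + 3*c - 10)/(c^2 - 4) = (c + 5)/(c + 2)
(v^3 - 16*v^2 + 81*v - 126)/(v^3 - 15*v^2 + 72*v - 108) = (v - 7)/(v - 6)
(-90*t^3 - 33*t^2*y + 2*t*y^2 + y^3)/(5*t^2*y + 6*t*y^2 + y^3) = (-18*t^2 - 3*t*y + y^2)/(y*(t + y))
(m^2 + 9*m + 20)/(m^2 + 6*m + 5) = (m + 4)/(m + 1)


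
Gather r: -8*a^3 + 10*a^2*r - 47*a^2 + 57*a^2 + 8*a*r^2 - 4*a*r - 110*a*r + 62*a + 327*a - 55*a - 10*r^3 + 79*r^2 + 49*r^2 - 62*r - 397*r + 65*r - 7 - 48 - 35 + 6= -8*a^3 + 10*a^2 + 334*a - 10*r^3 + r^2*(8*a + 128) + r*(10*a^2 - 114*a - 394) - 84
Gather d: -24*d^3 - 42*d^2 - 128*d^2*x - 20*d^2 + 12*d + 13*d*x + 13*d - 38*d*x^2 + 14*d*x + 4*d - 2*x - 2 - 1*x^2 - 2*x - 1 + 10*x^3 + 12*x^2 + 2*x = -24*d^3 + d^2*(-128*x - 62) + d*(-38*x^2 + 27*x + 29) + 10*x^3 + 11*x^2 - 2*x - 3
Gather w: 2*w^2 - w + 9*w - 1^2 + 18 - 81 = 2*w^2 + 8*w - 64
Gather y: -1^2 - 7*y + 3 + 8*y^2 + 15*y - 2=8*y^2 + 8*y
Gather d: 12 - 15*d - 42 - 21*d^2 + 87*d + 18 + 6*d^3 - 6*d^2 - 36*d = 6*d^3 - 27*d^2 + 36*d - 12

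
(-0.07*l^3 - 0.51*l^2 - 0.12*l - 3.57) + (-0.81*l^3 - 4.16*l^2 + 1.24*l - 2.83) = -0.88*l^3 - 4.67*l^2 + 1.12*l - 6.4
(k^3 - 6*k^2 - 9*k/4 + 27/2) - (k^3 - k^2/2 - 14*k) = -11*k^2/2 + 47*k/4 + 27/2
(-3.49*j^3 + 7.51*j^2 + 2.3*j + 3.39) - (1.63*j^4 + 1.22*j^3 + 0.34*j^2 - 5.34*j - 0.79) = -1.63*j^4 - 4.71*j^3 + 7.17*j^2 + 7.64*j + 4.18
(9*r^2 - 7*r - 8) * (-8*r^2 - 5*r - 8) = -72*r^4 + 11*r^3 + 27*r^2 + 96*r + 64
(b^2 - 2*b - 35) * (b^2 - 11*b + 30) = b^4 - 13*b^3 + 17*b^2 + 325*b - 1050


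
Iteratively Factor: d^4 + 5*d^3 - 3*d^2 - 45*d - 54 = (d - 3)*(d^3 + 8*d^2 + 21*d + 18) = (d - 3)*(d + 2)*(d^2 + 6*d + 9) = (d - 3)*(d + 2)*(d + 3)*(d + 3)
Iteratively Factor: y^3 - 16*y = (y - 4)*(y^2 + 4*y) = y*(y - 4)*(y + 4)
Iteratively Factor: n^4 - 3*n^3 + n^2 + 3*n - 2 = (n - 1)*(n^3 - 2*n^2 - n + 2) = (n - 1)^2*(n^2 - n - 2) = (n - 2)*(n - 1)^2*(n + 1)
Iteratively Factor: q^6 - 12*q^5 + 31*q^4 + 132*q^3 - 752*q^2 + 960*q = (q - 3)*(q^5 - 9*q^4 + 4*q^3 + 144*q^2 - 320*q) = q*(q - 3)*(q^4 - 9*q^3 + 4*q^2 + 144*q - 320) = q*(q - 4)*(q - 3)*(q^3 - 5*q^2 - 16*q + 80) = q*(q - 5)*(q - 4)*(q - 3)*(q^2 - 16) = q*(q - 5)*(q - 4)*(q - 3)*(q + 4)*(q - 4)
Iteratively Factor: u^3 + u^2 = (u + 1)*(u^2) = u*(u + 1)*(u)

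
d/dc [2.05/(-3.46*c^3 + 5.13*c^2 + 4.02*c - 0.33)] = (21.279*c^2 - 21.033*c - 8.241)/(3.46*c^3 - 5.13*c^2 - 4.02*c + 0.33)^2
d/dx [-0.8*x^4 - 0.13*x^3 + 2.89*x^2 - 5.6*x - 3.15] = -3.2*x^3 - 0.39*x^2 + 5.78*x - 5.6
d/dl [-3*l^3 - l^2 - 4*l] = -9*l^2 - 2*l - 4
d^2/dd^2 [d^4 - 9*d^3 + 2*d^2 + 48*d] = 12*d^2 - 54*d + 4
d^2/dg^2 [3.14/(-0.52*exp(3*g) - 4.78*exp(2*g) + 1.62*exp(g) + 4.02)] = (-3.14*(1.56*exp(2*g) + 9.56*exp(g) - 1.62)*(3.12*exp(2*g) + 19.12*exp(g) - 3.24)*exp(g) + (14.6952*exp(2*g) + 60.0368*exp(g) - 5.0868)*(0.52*exp(3*g) + 4.78*exp(2*g) - 1.62*exp(g) - 4.02))*exp(g)/(0.52*exp(3*g) + 4.78*exp(2*g) - 1.62*exp(g) - 4.02)^3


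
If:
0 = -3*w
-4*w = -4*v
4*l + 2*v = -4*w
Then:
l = 0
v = 0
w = 0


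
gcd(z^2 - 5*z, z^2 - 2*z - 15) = z - 5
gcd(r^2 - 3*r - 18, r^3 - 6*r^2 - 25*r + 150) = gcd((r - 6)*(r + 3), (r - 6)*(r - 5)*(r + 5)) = r - 6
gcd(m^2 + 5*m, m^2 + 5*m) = m^2 + 5*m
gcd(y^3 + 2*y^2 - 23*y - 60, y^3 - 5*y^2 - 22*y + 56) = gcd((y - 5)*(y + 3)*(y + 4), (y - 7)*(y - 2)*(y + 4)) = y + 4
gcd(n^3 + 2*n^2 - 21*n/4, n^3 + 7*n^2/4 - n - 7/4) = 1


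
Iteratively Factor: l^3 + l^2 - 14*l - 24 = (l - 4)*(l^2 + 5*l + 6) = (l - 4)*(l + 2)*(l + 3)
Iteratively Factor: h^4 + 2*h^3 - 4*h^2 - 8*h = (h - 2)*(h^3 + 4*h^2 + 4*h) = (h - 2)*(h + 2)*(h^2 + 2*h) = (h - 2)*(h + 2)^2*(h)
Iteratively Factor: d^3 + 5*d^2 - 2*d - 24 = (d - 2)*(d^2 + 7*d + 12) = (d - 2)*(d + 4)*(d + 3)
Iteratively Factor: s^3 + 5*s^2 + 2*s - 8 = (s - 1)*(s^2 + 6*s + 8) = (s - 1)*(s + 2)*(s + 4)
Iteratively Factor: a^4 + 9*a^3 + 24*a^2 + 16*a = (a + 4)*(a^3 + 5*a^2 + 4*a) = (a + 4)^2*(a^2 + a) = (a + 1)*(a + 4)^2*(a)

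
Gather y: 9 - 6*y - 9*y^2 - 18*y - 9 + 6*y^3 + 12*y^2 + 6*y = 6*y^3 + 3*y^2 - 18*y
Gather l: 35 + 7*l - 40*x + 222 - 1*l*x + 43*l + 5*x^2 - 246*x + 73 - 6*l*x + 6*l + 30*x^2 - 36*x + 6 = l*(56 - 7*x) + 35*x^2 - 322*x + 336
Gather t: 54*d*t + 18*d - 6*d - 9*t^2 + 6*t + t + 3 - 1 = 12*d - 9*t^2 + t*(54*d + 7) + 2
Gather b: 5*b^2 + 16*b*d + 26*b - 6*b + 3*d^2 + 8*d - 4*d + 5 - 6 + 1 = 5*b^2 + b*(16*d + 20) + 3*d^2 + 4*d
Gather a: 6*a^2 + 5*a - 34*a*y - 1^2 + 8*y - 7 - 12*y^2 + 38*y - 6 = 6*a^2 + a*(5 - 34*y) - 12*y^2 + 46*y - 14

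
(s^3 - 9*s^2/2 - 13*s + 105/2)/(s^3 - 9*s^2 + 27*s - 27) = (2*s^2 - 3*s - 35)/(2*(s^2 - 6*s + 9))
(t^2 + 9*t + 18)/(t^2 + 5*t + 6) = (t + 6)/(t + 2)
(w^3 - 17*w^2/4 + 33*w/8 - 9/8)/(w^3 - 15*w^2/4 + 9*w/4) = (w - 1/2)/w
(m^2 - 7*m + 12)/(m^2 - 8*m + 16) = (m - 3)/(m - 4)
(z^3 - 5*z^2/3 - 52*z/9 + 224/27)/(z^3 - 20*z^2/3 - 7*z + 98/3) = (z^2 - 4*z + 32/9)/(z^2 - 9*z + 14)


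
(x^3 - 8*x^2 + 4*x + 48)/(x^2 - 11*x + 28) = (x^2 - 4*x - 12)/(x - 7)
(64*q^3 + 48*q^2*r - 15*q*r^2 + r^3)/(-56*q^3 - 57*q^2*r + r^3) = (-8*q + r)/(7*q + r)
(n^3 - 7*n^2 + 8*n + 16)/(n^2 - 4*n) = n - 3 - 4/n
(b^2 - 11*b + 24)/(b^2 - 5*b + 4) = (b^2 - 11*b + 24)/(b^2 - 5*b + 4)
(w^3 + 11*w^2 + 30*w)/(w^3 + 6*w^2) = (w + 5)/w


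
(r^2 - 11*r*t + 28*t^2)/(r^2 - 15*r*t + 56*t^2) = (r - 4*t)/(r - 8*t)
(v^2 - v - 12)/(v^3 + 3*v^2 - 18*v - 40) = (v + 3)/(v^2 + 7*v + 10)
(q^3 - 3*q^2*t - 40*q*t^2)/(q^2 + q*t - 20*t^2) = q*(q - 8*t)/(q - 4*t)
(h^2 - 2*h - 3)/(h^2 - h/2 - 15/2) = 2*(h + 1)/(2*h + 5)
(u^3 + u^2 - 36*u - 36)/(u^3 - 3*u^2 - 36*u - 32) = (u^2 - 36)/(u^2 - 4*u - 32)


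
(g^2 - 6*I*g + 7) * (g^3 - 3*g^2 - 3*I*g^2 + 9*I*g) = g^5 - 3*g^4 - 9*I*g^4 - 11*g^3 + 27*I*g^3 + 33*g^2 - 21*I*g^2 + 63*I*g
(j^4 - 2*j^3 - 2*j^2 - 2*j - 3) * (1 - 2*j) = -2*j^5 + 5*j^4 + 2*j^3 + 2*j^2 + 4*j - 3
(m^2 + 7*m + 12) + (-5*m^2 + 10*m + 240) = -4*m^2 + 17*m + 252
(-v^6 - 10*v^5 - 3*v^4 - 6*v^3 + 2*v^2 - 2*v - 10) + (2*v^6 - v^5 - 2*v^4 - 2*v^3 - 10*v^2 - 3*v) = v^6 - 11*v^5 - 5*v^4 - 8*v^3 - 8*v^2 - 5*v - 10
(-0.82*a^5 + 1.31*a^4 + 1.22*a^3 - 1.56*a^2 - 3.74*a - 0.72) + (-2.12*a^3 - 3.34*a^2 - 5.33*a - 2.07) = -0.82*a^5 + 1.31*a^4 - 0.9*a^3 - 4.9*a^2 - 9.07*a - 2.79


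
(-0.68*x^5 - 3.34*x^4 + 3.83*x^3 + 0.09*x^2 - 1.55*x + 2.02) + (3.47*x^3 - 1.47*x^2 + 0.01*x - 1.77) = -0.68*x^5 - 3.34*x^4 + 7.3*x^3 - 1.38*x^2 - 1.54*x + 0.25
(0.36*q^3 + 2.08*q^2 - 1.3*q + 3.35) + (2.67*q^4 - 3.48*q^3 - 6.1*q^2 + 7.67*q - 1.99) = 2.67*q^4 - 3.12*q^3 - 4.02*q^2 + 6.37*q + 1.36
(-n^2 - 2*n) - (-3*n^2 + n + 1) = 2*n^2 - 3*n - 1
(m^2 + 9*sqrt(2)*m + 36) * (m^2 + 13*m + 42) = m^4 + 9*sqrt(2)*m^3 + 13*m^3 + 78*m^2 + 117*sqrt(2)*m^2 + 468*m + 378*sqrt(2)*m + 1512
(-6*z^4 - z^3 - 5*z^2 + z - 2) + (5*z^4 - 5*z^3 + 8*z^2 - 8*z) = -z^4 - 6*z^3 + 3*z^2 - 7*z - 2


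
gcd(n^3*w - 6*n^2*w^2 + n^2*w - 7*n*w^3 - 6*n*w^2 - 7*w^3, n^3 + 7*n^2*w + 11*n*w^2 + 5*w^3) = n + w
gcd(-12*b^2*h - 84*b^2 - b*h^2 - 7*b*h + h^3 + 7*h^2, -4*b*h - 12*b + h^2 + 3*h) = 4*b - h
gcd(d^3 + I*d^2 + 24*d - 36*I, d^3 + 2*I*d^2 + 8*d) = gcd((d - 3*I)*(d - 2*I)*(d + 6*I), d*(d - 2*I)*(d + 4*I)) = d - 2*I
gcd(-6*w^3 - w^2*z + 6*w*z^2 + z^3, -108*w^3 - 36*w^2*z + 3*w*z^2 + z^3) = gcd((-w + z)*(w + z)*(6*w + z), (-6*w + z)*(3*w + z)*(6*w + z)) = 6*w + z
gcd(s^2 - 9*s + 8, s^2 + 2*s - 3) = s - 1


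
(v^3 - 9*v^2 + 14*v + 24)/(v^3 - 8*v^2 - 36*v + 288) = (v^2 - 3*v - 4)/(v^2 - 2*v - 48)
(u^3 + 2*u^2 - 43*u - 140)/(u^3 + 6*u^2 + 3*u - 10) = (u^2 - 3*u - 28)/(u^2 + u - 2)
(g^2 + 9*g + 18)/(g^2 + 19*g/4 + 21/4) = 4*(g + 6)/(4*g + 7)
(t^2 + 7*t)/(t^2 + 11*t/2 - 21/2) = 2*t/(2*t - 3)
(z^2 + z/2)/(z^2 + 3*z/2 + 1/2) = z/(z + 1)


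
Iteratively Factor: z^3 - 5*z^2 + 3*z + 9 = (z - 3)*(z^2 - 2*z - 3) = (z - 3)*(z + 1)*(z - 3)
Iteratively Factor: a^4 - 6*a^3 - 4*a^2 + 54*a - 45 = (a - 5)*(a^3 - a^2 - 9*a + 9) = (a - 5)*(a - 1)*(a^2 - 9) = (a - 5)*(a - 1)*(a + 3)*(a - 3)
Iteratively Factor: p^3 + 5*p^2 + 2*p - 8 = (p + 4)*(p^2 + p - 2) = (p + 2)*(p + 4)*(p - 1)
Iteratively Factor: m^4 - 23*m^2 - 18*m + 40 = (m - 5)*(m^3 + 5*m^2 + 2*m - 8) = (m - 5)*(m + 2)*(m^2 + 3*m - 4) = (m - 5)*(m - 1)*(m + 2)*(m + 4)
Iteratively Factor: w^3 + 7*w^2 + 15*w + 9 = (w + 1)*(w^2 + 6*w + 9) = (w + 1)*(w + 3)*(w + 3)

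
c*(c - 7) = c^2 - 7*c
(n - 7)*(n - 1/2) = n^2 - 15*n/2 + 7/2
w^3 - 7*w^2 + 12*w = w*(w - 4)*(w - 3)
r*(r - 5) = r^2 - 5*r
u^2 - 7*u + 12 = (u - 4)*(u - 3)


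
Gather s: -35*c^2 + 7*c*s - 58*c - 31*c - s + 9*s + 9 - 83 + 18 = -35*c^2 - 89*c + s*(7*c + 8) - 56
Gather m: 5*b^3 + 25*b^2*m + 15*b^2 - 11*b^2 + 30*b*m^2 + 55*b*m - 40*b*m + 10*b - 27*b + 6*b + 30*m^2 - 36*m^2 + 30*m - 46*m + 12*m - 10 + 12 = 5*b^3 + 4*b^2 - 11*b + m^2*(30*b - 6) + m*(25*b^2 + 15*b - 4) + 2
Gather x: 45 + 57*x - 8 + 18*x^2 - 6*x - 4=18*x^2 + 51*x + 33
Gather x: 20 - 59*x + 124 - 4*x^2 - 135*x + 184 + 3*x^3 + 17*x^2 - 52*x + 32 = 3*x^3 + 13*x^2 - 246*x + 360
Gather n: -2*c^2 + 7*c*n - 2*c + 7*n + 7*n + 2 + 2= -2*c^2 - 2*c + n*(7*c + 14) + 4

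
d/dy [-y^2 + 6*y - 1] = 6 - 2*y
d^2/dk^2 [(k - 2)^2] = 2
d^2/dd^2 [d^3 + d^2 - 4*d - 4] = 6*d + 2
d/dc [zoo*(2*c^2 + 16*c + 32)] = zoo*(c + 4)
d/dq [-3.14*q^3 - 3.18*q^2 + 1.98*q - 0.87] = -9.42*q^2 - 6.36*q + 1.98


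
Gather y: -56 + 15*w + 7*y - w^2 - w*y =-w^2 + 15*w + y*(7 - w) - 56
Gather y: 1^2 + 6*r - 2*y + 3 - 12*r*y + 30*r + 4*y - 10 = 36*r + y*(2 - 12*r) - 6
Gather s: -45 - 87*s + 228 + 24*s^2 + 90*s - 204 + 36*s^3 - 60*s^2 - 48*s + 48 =36*s^3 - 36*s^2 - 45*s + 27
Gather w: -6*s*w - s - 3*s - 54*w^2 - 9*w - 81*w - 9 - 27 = -4*s - 54*w^2 + w*(-6*s - 90) - 36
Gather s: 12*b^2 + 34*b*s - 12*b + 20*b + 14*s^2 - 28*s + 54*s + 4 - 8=12*b^2 + 8*b + 14*s^2 + s*(34*b + 26) - 4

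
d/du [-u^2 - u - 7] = -2*u - 1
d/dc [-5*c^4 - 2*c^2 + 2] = -20*c^3 - 4*c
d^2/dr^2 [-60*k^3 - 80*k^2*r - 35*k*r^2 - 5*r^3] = -70*k - 30*r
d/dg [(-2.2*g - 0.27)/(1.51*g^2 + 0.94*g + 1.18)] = (3.322*g^2 + 0.8154*g - 2.3422)/(2.2801*g^4 + 2.8388*g^3 + 4.4472*g^2 + 2.2184*g + 1.3924)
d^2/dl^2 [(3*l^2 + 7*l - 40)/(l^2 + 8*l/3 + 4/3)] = 18*(-3*l^3 - 396*l^2 - 1044*l - 752)/(27*l^6 + 216*l^5 + 684*l^4 + 1088*l^3 + 912*l^2 + 384*l + 64)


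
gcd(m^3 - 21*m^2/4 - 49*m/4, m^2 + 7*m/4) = m^2 + 7*m/4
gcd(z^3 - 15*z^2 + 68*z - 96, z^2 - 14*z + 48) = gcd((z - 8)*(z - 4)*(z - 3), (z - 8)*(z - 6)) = z - 8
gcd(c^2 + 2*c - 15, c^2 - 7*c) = 1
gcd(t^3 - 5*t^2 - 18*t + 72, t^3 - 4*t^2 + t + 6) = t - 3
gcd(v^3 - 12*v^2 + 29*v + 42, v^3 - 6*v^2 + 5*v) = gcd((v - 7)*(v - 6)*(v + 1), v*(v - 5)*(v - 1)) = 1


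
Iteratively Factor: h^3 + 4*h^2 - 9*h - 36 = (h + 3)*(h^2 + h - 12) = (h + 3)*(h + 4)*(h - 3)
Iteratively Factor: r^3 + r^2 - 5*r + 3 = (r + 3)*(r^2 - 2*r + 1) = (r - 1)*(r + 3)*(r - 1)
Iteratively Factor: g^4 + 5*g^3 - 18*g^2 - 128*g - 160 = (g + 4)*(g^3 + g^2 - 22*g - 40) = (g - 5)*(g + 4)*(g^2 + 6*g + 8) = (g - 5)*(g + 2)*(g + 4)*(g + 4)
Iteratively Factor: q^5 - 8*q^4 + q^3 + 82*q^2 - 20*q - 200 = (q - 5)*(q^4 - 3*q^3 - 14*q^2 + 12*q + 40) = (q - 5)^2*(q^3 + 2*q^2 - 4*q - 8) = (q - 5)^2*(q - 2)*(q^2 + 4*q + 4) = (q - 5)^2*(q - 2)*(q + 2)*(q + 2)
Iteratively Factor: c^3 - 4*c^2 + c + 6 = (c + 1)*(c^2 - 5*c + 6) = (c - 2)*(c + 1)*(c - 3)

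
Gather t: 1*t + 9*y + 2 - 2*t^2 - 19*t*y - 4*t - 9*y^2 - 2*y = -2*t^2 + t*(-19*y - 3) - 9*y^2 + 7*y + 2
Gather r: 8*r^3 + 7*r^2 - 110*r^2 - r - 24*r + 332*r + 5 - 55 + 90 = 8*r^3 - 103*r^2 + 307*r + 40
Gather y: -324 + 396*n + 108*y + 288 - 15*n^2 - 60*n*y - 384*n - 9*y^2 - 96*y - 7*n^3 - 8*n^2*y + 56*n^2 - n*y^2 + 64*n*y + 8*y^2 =-7*n^3 + 41*n^2 + 12*n + y^2*(-n - 1) + y*(-8*n^2 + 4*n + 12) - 36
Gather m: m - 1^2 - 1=m - 2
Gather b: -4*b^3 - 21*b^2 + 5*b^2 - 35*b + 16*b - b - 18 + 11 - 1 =-4*b^3 - 16*b^2 - 20*b - 8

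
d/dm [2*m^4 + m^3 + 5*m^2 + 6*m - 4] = 8*m^3 + 3*m^2 + 10*m + 6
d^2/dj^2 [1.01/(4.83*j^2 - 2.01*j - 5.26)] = (47.124378*j^2 - 19.610766*j - 1.01*(9.66*j - 2.01)*(19.32*j - 4.02) - 51.319716)/(-4.83*j^2 + 2.01*j + 5.26)^3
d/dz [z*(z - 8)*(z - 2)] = 3*z^2 - 20*z + 16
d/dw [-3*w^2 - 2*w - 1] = -6*w - 2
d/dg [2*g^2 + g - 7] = 4*g + 1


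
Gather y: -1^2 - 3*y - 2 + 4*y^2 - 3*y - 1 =4*y^2 - 6*y - 4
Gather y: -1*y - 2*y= -3*y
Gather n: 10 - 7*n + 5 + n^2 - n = n^2 - 8*n + 15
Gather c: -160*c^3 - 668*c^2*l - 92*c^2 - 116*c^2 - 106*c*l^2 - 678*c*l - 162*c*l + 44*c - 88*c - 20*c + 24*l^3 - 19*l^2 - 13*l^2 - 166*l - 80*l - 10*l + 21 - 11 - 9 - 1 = -160*c^3 + c^2*(-668*l - 208) + c*(-106*l^2 - 840*l - 64) + 24*l^3 - 32*l^2 - 256*l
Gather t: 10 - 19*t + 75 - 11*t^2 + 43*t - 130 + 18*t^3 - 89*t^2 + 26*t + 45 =18*t^3 - 100*t^2 + 50*t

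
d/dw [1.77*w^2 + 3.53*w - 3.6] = 3.54*w + 3.53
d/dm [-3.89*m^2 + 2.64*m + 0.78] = 2.64 - 7.78*m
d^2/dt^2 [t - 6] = 0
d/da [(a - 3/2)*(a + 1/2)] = 2*a - 1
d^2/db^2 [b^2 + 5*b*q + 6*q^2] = 2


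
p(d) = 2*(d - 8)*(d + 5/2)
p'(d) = 4*d - 11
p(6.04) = -33.48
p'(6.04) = 13.16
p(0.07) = -40.76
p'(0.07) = -10.72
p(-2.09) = -8.27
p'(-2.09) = -19.36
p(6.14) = -32.14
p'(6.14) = 13.56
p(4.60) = -48.28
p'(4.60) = 7.40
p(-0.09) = -38.99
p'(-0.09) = -11.36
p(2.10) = -54.28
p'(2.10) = -2.60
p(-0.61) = -32.55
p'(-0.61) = -13.44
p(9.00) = 23.00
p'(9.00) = 25.00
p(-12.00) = 380.00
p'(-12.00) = -59.00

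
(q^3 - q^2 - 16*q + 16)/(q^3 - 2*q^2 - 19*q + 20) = (q - 4)/(q - 5)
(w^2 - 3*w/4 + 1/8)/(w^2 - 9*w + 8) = (8*w^2 - 6*w + 1)/(8*(w^2 - 9*w + 8))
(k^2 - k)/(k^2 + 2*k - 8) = k*(k - 1)/(k^2 + 2*k - 8)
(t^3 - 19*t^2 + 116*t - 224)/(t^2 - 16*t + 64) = (t^2 - 11*t + 28)/(t - 8)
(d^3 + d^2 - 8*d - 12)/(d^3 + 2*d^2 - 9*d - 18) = (d + 2)/(d + 3)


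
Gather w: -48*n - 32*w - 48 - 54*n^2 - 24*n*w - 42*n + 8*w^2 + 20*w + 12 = -54*n^2 - 90*n + 8*w^2 + w*(-24*n - 12) - 36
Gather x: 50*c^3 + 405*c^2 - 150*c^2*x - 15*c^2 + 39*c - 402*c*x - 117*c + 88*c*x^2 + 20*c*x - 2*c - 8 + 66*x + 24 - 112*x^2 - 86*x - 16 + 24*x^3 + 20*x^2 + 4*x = 50*c^3 + 390*c^2 - 80*c + 24*x^3 + x^2*(88*c - 92) + x*(-150*c^2 - 382*c - 16)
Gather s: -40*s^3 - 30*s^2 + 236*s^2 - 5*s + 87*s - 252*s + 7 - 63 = -40*s^3 + 206*s^2 - 170*s - 56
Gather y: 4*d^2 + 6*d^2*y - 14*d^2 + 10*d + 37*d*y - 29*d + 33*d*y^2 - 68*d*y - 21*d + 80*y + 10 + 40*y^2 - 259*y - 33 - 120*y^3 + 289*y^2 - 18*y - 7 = -10*d^2 - 40*d - 120*y^3 + y^2*(33*d + 329) + y*(6*d^2 - 31*d - 197) - 30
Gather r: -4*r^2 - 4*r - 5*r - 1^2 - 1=-4*r^2 - 9*r - 2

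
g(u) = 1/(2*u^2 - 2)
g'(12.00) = 0.00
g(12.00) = 0.00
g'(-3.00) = 0.05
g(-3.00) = 0.06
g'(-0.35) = 0.45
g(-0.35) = -0.57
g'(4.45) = -0.01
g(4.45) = 0.03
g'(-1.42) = 1.37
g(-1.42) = 0.49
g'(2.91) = -0.05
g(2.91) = 0.07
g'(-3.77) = 0.02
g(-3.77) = 0.04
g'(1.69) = -0.49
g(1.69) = 0.27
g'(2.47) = -0.09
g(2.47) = 0.10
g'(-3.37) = 0.03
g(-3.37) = 0.05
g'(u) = -4*u/(2*u^2 - 2)^2 = -u/(u^2 - 1)^2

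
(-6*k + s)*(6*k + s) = -36*k^2 + s^2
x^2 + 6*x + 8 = (x + 2)*(x + 4)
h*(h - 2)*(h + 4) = h^3 + 2*h^2 - 8*h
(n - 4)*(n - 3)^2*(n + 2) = n^4 - 8*n^3 + 13*n^2 + 30*n - 72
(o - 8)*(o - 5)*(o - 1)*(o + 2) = o^4 - 12*o^3 + 25*o^2 + 66*o - 80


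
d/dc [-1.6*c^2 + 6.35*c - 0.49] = 6.35 - 3.2*c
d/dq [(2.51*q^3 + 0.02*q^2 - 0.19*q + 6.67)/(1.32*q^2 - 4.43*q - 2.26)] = (3.3132*q^4 - 22.2386*q^3 - 16.8556*q^2 - 17.6992*q + 29.9775)/(1.7424*q^4 - 11.6952*q^3 + 13.6585*q^2 + 20.0236*q + 5.1076)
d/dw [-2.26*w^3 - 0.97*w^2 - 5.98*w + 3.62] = -6.78*w^2 - 1.94*w - 5.98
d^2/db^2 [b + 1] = 0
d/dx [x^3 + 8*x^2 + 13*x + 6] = 3*x^2 + 16*x + 13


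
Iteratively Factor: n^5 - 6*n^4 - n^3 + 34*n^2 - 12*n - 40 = (n - 2)*(n^4 - 4*n^3 - 9*n^2 + 16*n + 20) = (n - 5)*(n - 2)*(n^3 + n^2 - 4*n - 4) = (n - 5)*(n - 2)*(n + 1)*(n^2 - 4) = (n - 5)*(n - 2)^2*(n + 1)*(n + 2)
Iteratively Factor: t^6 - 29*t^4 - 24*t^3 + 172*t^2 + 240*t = (t - 3)*(t^5 + 3*t^4 - 20*t^3 - 84*t^2 - 80*t) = (t - 5)*(t - 3)*(t^4 + 8*t^3 + 20*t^2 + 16*t) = (t - 5)*(t - 3)*(t + 2)*(t^3 + 6*t^2 + 8*t) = (t - 5)*(t - 3)*(t + 2)*(t + 4)*(t^2 + 2*t) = t*(t - 5)*(t - 3)*(t + 2)*(t + 4)*(t + 2)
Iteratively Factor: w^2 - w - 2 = (w + 1)*(w - 2)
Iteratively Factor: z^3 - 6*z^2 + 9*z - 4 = (z - 1)*(z^2 - 5*z + 4) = (z - 1)^2*(z - 4)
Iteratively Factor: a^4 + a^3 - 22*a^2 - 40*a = (a + 2)*(a^3 - a^2 - 20*a) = (a + 2)*(a + 4)*(a^2 - 5*a) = a*(a + 2)*(a + 4)*(a - 5)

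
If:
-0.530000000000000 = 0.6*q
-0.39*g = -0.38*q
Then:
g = -0.86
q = -0.88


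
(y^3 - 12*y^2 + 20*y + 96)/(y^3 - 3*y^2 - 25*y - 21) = (-y^3 + 12*y^2 - 20*y - 96)/(-y^3 + 3*y^2 + 25*y + 21)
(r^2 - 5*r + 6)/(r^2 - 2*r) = (r - 3)/r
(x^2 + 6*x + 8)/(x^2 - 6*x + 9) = (x^2 + 6*x + 8)/(x^2 - 6*x + 9)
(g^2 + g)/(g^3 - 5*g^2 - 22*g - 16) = g/(g^2 - 6*g - 16)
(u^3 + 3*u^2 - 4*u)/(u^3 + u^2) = (u^2 + 3*u - 4)/(u*(u + 1))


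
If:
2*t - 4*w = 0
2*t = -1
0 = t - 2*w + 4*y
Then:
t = -1/2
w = -1/4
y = 0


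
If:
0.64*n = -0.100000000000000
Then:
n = -0.16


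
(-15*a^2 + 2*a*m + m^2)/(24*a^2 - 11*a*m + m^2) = (-5*a - m)/(8*a - m)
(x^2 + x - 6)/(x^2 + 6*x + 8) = (x^2 + x - 6)/(x^2 + 6*x + 8)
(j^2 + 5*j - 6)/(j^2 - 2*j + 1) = (j + 6)/(j - 1)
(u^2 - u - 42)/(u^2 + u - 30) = (u - 7)/(u - 5)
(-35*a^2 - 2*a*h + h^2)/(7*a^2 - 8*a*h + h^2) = (-5*a - h)/(a - h)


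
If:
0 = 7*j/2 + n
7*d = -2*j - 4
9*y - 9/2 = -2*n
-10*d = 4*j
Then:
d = -2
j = 5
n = -35/2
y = 79/18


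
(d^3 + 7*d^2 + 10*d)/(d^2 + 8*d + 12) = d*(d + 5)/(d + 6)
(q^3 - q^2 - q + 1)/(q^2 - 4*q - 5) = (q^2 - 2*q + 1)/(q - 5)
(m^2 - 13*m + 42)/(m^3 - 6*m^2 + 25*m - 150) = (m - 7)/(m^2 + 25)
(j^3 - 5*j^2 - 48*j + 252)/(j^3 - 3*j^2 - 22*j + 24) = (j^2 + j - 42)/(j^2 + 3*j - 4)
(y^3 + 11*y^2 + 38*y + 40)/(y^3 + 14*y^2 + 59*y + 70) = (y + 4)/(y + 7)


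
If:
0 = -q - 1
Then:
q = -1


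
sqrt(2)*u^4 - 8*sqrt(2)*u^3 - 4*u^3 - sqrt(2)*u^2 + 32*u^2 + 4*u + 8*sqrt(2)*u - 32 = (u - 8)*(u - 1)*(u - 2*sqrt(2))*(sqrt(2)*u + sqrt(2))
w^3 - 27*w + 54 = (w - 3)^2*(w + 6)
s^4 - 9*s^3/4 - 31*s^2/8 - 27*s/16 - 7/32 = (s - 7/2)*(s + 1/4)*(s + 1/2)^2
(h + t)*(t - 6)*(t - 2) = h*t^2 - 8*h*t + 12*h + t^3 - 8*t^2 + 12*t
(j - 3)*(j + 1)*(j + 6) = j^3 + 4*j^2 - 15*j - 18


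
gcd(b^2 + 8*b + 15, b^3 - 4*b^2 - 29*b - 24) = b + 3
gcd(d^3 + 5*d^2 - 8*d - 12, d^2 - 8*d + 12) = d - 2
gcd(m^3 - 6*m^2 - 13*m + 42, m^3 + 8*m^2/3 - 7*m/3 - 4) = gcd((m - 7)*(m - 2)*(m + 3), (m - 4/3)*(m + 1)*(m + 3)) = m + 3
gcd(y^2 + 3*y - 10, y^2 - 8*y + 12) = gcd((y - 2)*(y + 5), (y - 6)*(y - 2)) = y - 2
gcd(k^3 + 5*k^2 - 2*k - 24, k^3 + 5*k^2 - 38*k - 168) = k + 4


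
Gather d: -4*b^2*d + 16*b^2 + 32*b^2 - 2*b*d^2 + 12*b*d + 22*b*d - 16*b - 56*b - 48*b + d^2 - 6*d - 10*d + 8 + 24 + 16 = 48*b^2 - 120*b + d^2*(1 - 2*b) + d*(-4*b^2 + 34*b - 16) + 48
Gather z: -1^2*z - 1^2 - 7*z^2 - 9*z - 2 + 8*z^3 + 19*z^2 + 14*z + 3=8*z^3 + 12*z^2 + 4*z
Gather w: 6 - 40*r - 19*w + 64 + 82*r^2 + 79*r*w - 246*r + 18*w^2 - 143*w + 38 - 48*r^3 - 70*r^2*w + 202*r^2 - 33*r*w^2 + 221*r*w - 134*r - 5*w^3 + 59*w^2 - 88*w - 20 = -48*r^3 + 284*r^2 - 420*r - 5*w^3 + w^2*(77 - 33*r) + w*(-70*r^2 + 300*r - 250) + 88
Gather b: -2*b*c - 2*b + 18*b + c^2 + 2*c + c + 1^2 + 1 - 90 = b*(16 - 2*c) + c^2 + 3*c - 88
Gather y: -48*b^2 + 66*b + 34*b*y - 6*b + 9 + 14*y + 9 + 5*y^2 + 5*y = -48*b^2 + 60*b + 5*y^2 + y*(34*b + 19) + 18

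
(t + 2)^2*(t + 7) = t^3 + 11*t^2 + 32*t + 28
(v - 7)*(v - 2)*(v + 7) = v^3 - 2*v^2 - 49*v + 98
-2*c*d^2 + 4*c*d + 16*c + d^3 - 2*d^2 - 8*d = (-2*c + d)*(d - 4)*(d + 2)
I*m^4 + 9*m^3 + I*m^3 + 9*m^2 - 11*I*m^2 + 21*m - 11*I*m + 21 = (m - 7*I)*(m - 3*I)*(m + I)*(I*m + I)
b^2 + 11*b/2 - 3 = (b - 1/2)*(b + 6)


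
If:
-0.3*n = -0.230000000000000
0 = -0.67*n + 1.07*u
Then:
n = 0.77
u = 0.48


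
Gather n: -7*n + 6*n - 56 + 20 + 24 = -n - 12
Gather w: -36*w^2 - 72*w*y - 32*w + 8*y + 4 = -36*w^2 + w*(-72*y - 32) + 8*y + 4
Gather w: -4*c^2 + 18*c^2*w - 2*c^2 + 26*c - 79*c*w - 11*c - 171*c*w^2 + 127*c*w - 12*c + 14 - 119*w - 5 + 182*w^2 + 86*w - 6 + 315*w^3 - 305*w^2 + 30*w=-6*c^2 + 3*c + 315*w^3 + w^2*(-171*c - 123) + w*(18*c^2 + 48*c - 3) + 3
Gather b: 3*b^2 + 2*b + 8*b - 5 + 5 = 3*b^2 + 10*b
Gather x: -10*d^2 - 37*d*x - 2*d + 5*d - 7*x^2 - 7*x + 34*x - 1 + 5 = -10*d^2 + 3*d - 7*x^2 + x*(27 - 37*d) + 4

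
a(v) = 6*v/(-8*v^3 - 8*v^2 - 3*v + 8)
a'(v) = 6*v*(24*v^2 + 16*v + 3)/(-8*v^3 - 8*v^2 - 3*v + 8)^2 + 6/(-8*v^3 - 8*v^2 - 3*v + 8)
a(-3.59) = -0.08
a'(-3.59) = -0.05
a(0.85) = -0.97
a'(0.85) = 5.15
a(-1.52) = -0.41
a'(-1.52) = -0.36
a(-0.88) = -0.53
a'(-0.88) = 0.20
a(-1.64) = -0.37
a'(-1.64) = -0.35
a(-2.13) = -0.23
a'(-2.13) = -0.22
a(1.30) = -0.29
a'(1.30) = 0.47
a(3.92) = -0.04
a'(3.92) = 0.02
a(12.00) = 0.00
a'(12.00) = 0.00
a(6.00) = -0.02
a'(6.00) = 0.01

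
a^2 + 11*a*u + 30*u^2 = (a + 5*u)*(a + 6*u)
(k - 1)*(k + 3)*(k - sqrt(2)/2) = k^3 - sqrt(2)*k^2/2 + 2*k^2 - 3*k - sqrt(2)*k + 3*sqrt(2)/2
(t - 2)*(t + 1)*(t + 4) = t^3 + 3*t^2 - 6*t - 8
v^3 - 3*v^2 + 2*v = v*(v - 2)*(v - 1)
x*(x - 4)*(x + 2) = x^3 - 2*x^2 - 8*x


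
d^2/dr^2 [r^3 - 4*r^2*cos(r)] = 4*r^2*cos(r) + 16*r*sin(r) + 6*r - 8*cos(r)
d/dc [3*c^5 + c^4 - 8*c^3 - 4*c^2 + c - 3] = 15*c^4 + 4*c^3 - 24*c^2 - 8*c + 1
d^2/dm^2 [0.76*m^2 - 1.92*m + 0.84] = 1.52000000000000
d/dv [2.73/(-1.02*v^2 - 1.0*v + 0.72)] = (5.5692*v + 2.73)/(1.02*v^2 + 1.0*v - 0.72)^2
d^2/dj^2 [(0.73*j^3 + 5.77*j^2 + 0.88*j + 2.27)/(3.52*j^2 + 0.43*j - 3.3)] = (-1.4210854715202e-14*j^5 + 21.569474*j^3 + 564.687948*j^2 + 129.645912*j + 181.744126)/(43.614208*j^6 + 15.983616*j^5 - 120.712416*j^4 - 29.889773*j^3 + 113.16789*j^2 + 14.0481*j - 35.937)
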